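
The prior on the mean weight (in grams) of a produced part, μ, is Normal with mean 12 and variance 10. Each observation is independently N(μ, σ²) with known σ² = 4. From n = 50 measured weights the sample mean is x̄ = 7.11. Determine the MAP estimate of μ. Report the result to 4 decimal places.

μ̂_MAP = 7.1488

n = 50, x̄ = 7.11.
For a Normal prior and Normal likelihood with known variance, the posterior is Normal; its mode equals its mean, the precision-weighted average.
Prior precision 1/σ₀² = 1/10 = 0.1; data precision n/σ² = 50/4 = 12.5.
μ̂ = (0.1·12 + 12.5·7.11) / (0.1 + 12.5) = 90.075/12.6 = 1201/168 ≈ 7.1488.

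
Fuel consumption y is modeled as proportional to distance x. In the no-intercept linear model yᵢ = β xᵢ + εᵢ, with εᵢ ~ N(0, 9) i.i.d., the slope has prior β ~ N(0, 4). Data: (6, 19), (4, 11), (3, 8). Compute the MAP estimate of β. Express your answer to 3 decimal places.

β̂_MAP = 2.877

log p(β | y) = −Σ(yᵢ − βxᵢ)²/(2·9) − β²/(2·4) + const.
Setting the derivative to zero: Σxᵢ(yᵢ − βxᵢ)/9 − β/4 = 0, so β = Σxᵢyᵢ / (Σxᵢ² + σ²/τ²).
Σxᵢyᵢ = 6·19 + 4·11 + 3·8 = 182; Σxᵢ² = 61; σ²/τ² = 2.25.
β̂_MAP = 182 / (61 + 2.25) = 182/63.25 ≈ 2.877.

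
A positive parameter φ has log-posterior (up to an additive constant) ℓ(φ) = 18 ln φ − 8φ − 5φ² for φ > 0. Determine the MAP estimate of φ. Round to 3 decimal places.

ℓ'(φ) = 18/φ − 8 − 10φ. Setting this to zero and multiplying by φ: 10φ² + 8φ − 18 = 0.
φ = (−8 + √(8² + 4·10·18)) / (2·10) = (−8 + √784) / 20 = (−8 + 28)/20 = 1.
ℓ''(φ) = −18/φ² − 10 < 0, confirming a maximum.

φ̂_MAP = 1.000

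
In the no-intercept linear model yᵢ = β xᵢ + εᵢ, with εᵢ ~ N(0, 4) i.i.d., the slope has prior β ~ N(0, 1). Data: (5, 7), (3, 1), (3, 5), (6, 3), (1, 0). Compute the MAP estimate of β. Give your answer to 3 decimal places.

β̂_MAP = 0.845

log p(β | y) = −Σ(yᵢ − βxᵢ)²/(2·4) − β²/(2·1) + const.
Setting the derivative to zero: Σxᵢ(yᵢ − βxᵢ)/4 − β/1 = 0, so β = Σxᵢyᵢ / (Σxᵢ² + σ²/τ²).
Σxᵢyᵢ = 5·7 + 3·1 + 3·5 + 6·3 + 1·0 = 71; Σxᵢ² = 80; σ²/τ² = 4.
β̂_MAP = 71 / (80 + 4) = 71/84 ≈ 0.845.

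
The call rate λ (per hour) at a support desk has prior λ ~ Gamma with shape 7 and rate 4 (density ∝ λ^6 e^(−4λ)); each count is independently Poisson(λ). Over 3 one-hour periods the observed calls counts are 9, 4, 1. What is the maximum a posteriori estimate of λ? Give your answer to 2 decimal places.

λ̂_MAP = 2.86

Σxᵢ = 9+4+1 = 14, with n = 3.
Posterior ∝ λ^6e^(−4λ) · λ^14e^(−3λ) = λ^20e^(−7λ), i.e. Gamma(shape=21, rate=7).
The mode of a Gamma(a, b) with a ≥ 1 (shape–rate) is (a−1)/b = 20/7 ≈ 2.86.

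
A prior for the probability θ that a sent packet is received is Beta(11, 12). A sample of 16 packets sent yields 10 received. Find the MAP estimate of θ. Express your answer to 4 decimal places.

Prior: Beta(11, 12).
Data: 10 successes in 16 trials. The binomial likelihood contributes θ^10(1−θ)^6, so the posterior is Beta(11+10, 12+6) = Beta(21, 18).
For Beta(a, b) with a, b > 1 the mode is (a−1)/(a+b−2) = 20/37 ≈ 0.5405.

θ̂_MAP = 0.5405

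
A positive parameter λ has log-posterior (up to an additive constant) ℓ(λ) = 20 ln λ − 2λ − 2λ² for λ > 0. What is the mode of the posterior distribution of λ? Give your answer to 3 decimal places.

λ̂_MAP = 2.000

ℓ'(λ) = 20/λ − 2 − 4λ. Setting this to zero and multiplying by λ: 4λ² + 2λ − 20 = 0.
λ = (−2 + √(2² + 4·4·20)) / (2·4) = (−2 + √324) / 8 = (−2 + 18)/8 = 2.
ℓ''(λ) = −20/λ² − 4 < 0, confirming a maximum.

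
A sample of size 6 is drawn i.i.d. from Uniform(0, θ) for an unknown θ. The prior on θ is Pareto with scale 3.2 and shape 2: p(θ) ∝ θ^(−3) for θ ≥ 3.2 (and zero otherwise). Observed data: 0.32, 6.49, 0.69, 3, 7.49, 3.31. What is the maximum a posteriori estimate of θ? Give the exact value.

The Uniform(0, θ) likelihood is θ^(−n) for θ ≥ max(xᵢ), zero otherwise. Here max(xᵢ) = 7.49.
Posterior ∝ θ^(−3) · θ^(−6) = θ^(−9) on θ ≥ max(3.2, 7.49) = 7.49.
This density is strictly decreasing in θ, so the posterior mode lies at the lower boundary of the support.

θ̂_MAP = 7.49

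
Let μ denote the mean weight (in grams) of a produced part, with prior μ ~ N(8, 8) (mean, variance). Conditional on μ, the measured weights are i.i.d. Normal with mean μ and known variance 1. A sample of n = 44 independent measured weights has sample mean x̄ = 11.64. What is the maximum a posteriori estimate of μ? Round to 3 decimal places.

n = 44, x̄ = 11.64.
For a Normal prior and Normal likelihood with known variance, the posterior is Normal; its mode equals its mean, the precision-weighted average.
Prior precision 1/σ₀² = 1/8 = 0.125; data precision n/σ² = 44/1 = 44.
μ̂ = (0.125·8 + 44·11.64) / (0.125 + 44) = 513.16/44.125 = 102632/8825 ≈ 11.630.

μ̂_MAP = 11.630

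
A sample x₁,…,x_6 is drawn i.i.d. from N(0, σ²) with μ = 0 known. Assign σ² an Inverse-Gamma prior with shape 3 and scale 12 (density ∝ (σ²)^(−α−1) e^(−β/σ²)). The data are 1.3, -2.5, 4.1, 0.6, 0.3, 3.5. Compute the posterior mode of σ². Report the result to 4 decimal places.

σ̂²_MAP = 4.3893

Sum of squared deviations about the known mean: SS = (1.3−0)² + (-2.5−0)² + (4.1−0)² + (0.6−0)² + (0.3−0)² + (3.5−0)² = 37.45.
The Normal likelihood contributes (σ²)^(−n/2) exp(−SS/(2σ²)), so the posterior is Inverse-Gamma(α + n/2, β + SS/2) = Inverse-Gamma(6, 30.725).
The mode of Inverse-Gamma(a, b) is b/(a+1) = 30.725/7 ≈ 4.3893.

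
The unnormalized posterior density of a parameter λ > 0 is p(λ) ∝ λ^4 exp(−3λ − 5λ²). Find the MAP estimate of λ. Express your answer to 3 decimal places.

λ̂_MAP = 0.500

ℓ'(λ) = 4/λ − 3 − 10λ. Setting this to zero and multiplying by λ: 10λ² + 3λ − 4 = 0.
λ = (−3 + √(3² + 4·10·4)) / (2·10) = (−3 + √169) / 20 = (−3 + 13)/20 = 1/2.
ℓ''(λ) = −4/λ² − 10 < 0, confirming a maximum.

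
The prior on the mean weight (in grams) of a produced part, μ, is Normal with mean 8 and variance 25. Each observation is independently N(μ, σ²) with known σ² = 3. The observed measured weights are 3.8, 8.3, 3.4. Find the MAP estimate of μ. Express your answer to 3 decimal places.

n = 3; x̄ = (3.8 + 8.3 + 3.4)/3 = 15.5/3 = 31/6 ≈ 5.1667.
For a Normal prior and Normal likelihood with known variance, the posterior is Normal; its mode equals its mean, the precision-weighted average.
Prior precision 1/σ₀² = 1/25 = 0.04; data precision n/σ² = 3/3 = 1.
μ̂ = (0.04·8 + 1·(31/6)) / (0.04 + 1) = (823/150)/1.04 = 823/156 ≈ 5.276.

μ̂_MAP = 5.276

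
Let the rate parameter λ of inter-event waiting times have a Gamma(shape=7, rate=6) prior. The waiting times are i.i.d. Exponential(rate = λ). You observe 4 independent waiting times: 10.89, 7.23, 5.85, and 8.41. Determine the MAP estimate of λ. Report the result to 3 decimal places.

λ̂_MAP = 0.261

The Exponential(rate=λ) likelihood is ∝ λ^n e^(−λΣtᵢ). Here n = 4 and Σtᵢ = 10.89 + 7.23 + 5.85 + 8.41 = 32.38.
Posterior ∝ λ^6e^(−6λ) · λ^4e^(−32.38λ) = λ^10e^(−38.38λ), i.e. Gamma(11, 38.38).
Mode = (a−1)/b = 10/38.38 ≈ 0.261.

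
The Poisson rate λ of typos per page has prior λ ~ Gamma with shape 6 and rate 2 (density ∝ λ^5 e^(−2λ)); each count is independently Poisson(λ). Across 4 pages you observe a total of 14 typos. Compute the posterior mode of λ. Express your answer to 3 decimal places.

λ̂_MAP = 3.167

Σxᵢ = 14, n = 4.
Posterior ∝ λ^5e^(−2λ) · λ^14e^(−4λ) = λ^19e^(−6λ), i.e. Gamma(shape=20, rate=6).
The mode of a Gamma(a, b) with a ≥ 1 (shape–rate) is (a−1)/b = 19/6 ≈ 3.167.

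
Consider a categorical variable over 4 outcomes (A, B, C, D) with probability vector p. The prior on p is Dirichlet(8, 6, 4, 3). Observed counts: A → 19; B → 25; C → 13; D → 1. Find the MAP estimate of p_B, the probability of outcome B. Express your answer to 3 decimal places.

The posterior is Dirichlet(αᵢ + nᵢ) = Dirichlet(27, 31, 17, 4).
For a Dirichlet(a₁,…,a_K) with all aᵢ > 1, the mode has j-th component (aⱼ − 1)/(Σaᵢ − K).
Here Σaᵢ = 79 and K = 4, so p_B = (31 − 1)/(79 − 4) = 30/75 ≈ 0.400.

MAP estimate of p_B = 0.400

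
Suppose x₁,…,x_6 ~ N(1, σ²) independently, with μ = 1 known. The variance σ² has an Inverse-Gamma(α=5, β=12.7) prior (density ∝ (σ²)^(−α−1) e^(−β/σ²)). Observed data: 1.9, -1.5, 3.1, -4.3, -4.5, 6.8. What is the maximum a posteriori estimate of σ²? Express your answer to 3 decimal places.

σ̂²_MAP = 7.158

Sum of squared deviations about the known mean: SS = (1.9−1)² + (-1.5−1)² + (3.1−1)² + (-4.3−1)² + (-4.5−1)² + (6.8−1)² = 103.45.
The Normal likelihood contributes (σ²)^(−n/2) exp(−SS/(2σ²)), so the posterior is Inverse-Gamma(α + n/2, β + SS/2) = Inverse-Gamma(8, 64.425).
The mode of Inverse-Gamma(a, b) is b/(a+1) = 64.425/9 ≈ 7.158.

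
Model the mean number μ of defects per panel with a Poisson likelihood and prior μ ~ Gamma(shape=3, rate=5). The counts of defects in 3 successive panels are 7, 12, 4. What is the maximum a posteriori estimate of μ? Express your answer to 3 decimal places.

Σxᵢ = 7+12+4 = 23, with n = 3.
Posterior ∝ μ^2e^(−5μ) · μ^23e^(−3μ) = μ^25e^(−8μ), i.e. Gamma(shape=26, rate=8).
The mode of a Gamma(a, b) with a ≥ 1 (shape–rate) is (a−1)/b = 25/8 ≈ 3.125.

μ̂_MAP = 3.125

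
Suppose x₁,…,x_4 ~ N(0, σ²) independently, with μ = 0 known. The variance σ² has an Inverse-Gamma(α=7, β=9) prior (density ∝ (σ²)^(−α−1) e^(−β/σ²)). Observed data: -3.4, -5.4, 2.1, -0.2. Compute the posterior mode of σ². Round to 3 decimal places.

Sum of squared deviations about the known mean: SS = (-3.4−0)² + (-5.4−0)² + (2.1−0)² + (-0.2−0)² = 45.17.
The Normal likelihood contributes (σ²)^(−n/2) exp(−SS/(2σ²)), so the posterior is Inverse-Gamma(α + n/2, β + SS/2) = Inverse-Gamma(9, 31.585).
The mode of Inverse-Gamma(a, b) is b/(a+1) = 31.585/10 ≈ 3.159.

σ̂²_MAP = 3.159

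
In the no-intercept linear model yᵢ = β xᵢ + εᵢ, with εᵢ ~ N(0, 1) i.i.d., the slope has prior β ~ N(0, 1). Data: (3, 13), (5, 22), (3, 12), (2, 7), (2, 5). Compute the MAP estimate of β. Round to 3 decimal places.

β̂_MAP = 4.019

log p(β | y) = −Σ(yᵢ − βxᵢ)²/(2·1) − β²/(2·1) + const.
Setting the derivative to zero: Σxᵢ(yᵢ − βxᵢ)/1 − β/1 = 0, so β = Σxᵢyᵢ / (Σxᵢ² + σ²/τ²).
Σxᵢyᵢ = 3·13 + 5·22 + 3·12 + 2·7 + 2·5 = 209; Σxᵢ² = 51; σ²/τ² = 1.
β̂_MAP = 209 / (51 + 1) = 209/52 ≈ 4.019.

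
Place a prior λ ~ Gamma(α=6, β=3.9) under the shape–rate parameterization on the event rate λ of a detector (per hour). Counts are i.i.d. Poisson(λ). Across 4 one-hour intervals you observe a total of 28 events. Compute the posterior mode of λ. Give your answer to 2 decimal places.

λ̂_MAP = 4.18

Σxᵢ = 28, n = 4.
Posterior ∝ λ^5e^(−3.9λ) · λ^28e^(−4λ) = λ^33e^(−7.9λ), i.e. Gamma(shape=34, rate=7.9).
The mode of a Gamma(a, b) with a ≥ 1 (shape–rate) is (a−1)/b = 33/7.9 ≈ 4.18.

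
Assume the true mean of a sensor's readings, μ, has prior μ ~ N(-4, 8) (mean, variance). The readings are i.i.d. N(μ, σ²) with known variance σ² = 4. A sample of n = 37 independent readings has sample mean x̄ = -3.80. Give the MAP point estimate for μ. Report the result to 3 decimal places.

μ̂_MAP = -3.803

n = 37, x̄ = -3.80.
For a Normal prior and Normal likelihood with known variance, the posterior is Normal; its mode equals its mean, the precision-weighted average.
Prior precision 1/σ₀² = 1/8 = 0.125; data precision n/σ² = 37/4 = 9.25.
μ̂ = (0.125·(-4) + 9.25·(-3.8)) / (0.125 + 9.25) = (-35.65)/9.375 = -1426/375 ≈ -3.803.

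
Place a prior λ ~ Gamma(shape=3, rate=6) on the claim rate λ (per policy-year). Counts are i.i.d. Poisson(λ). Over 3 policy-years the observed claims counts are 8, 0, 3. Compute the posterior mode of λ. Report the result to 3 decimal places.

λ̂_MAP = 1.444

Σxᵢ = 8+0+3 = 11, with n = 3.
Posterior ∝ λ^2e^(−6λ) · λ^11e^(−3λ) = λ^13e^(−9λ), i.e. Gamma(shape=14, rate=9).
The mode of a Gamma(a, b) with a ≥ 1 (shape–rate) is (a−1)/b = 13/9 ≈ 1.444.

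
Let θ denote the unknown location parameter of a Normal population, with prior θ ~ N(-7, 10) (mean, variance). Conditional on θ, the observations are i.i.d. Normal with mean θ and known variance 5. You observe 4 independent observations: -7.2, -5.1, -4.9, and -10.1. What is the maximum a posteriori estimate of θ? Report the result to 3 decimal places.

n = 4; x̄ = ((-7.2) + (-5.1) + (-4.9) + (-10.1))/4 = -27.3/4 = -6.825.
For a Normal prior and Normal likelihood with known variance, the posterior is Normal; its mode equals its mean, the precision-weighted average.
Prior precision 1/σ₀² = 1/10 = 0.1; data precision n/σ² = 4/5 = 0.8.
θ̂ = (0.1·(-7) + 0.8·(-6.825)) / (0.1 + 0.8) = (-6.16)/0.9 = -308/45 ≈ -6.844.

θ̂_MAP = -6.844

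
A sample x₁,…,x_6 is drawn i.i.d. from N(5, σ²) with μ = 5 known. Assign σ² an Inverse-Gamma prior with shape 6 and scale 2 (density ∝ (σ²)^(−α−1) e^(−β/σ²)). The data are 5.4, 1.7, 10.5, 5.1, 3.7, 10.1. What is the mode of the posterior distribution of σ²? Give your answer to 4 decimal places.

σ̂²_MAP = 3.6505

Sum of squared deviations about the known mean: SS = (5.4−5)² + (1.7−5)² + (10.5−5)² + (5.1−5)² + (3.7−5)² + (10.1−5)² = 69.01.
The Normal likelihood contributes (σ²)^(−n/2) exp(−SS/(2σ²)), so the posterior is Inverse-Gamma(α + n/2, β + SS/2) = Inverse-Gamma(9, 36.505).
The mode of Inverse-Gamma(a, b) is b/(a+1) = 36.505/10 ≈ 3.6505.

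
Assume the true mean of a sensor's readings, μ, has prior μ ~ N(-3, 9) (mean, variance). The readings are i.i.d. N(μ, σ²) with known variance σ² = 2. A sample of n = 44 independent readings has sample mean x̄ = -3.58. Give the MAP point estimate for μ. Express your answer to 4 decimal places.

n = 44, x̄ = -3.58.
For a Normal prior and Normal likelihood with known variance, the posterior is Normal; its mode equals its mean, the precision-weighted average.
Prior precision 1/σ₀² = 1/9; data precision n/σ² = 44/2 = 22.
μ̂ = ((1/9)·(-3) + 22·(-3.58)) / (1/9 + 22) = (-5932/75)/(199/9) = -17796/4975 ≈ -3.5771.

μ̂_MAP = -3.5771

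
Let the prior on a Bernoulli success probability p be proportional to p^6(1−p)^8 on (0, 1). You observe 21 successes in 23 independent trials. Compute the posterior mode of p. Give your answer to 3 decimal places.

p̂_MAP = 0.730

The prior density ∝ p^6(1−p)^8 is the kernel of Beta(7, 9).
Data: 21 successes in 23 trials. The binomial likelihood contributes p^21(1−p)^2, so the posterior is Beta(7+21, 9+2) = Beta(28, 11).
For Beta(a, b) with a, b > 1 the mode is (a−1)/(a+b−2) = 27/37 ≈ 0.730.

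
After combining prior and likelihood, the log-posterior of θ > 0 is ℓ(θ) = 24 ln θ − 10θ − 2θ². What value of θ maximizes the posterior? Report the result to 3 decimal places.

θ̂_MAP = 1.500

ℓ'(θ) = 24/θ − 10 − 4θ. Setting this to zero and multiplying by θ: 4θ² + 10θ − 24 = 0.
θ = (−10 + √(10² + 4·4·24)) / (2·4) = (−10 + √484) / 8 = (−10 + 22)/8 = 3/2.
ℓ''(θ) = −24/θ² − 4 < 0, confirming a maximum.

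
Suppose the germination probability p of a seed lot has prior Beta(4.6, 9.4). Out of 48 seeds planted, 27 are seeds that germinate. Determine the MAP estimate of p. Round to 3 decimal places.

Prior: Beta(4.6, 9.4).
Data: 27 successes in 48 trials. The binomial likelihood contributes p^27(1−p)^21, so the posterior is Beta(4.6+27, 9.4+21) = Beta(31.6, 30.4).
For Beta(a, b) with a, b > 1 the mode is (a−1)/(a+b−2) = 30.6/60 ≈ 0.510.

p̂_MAP = 0.510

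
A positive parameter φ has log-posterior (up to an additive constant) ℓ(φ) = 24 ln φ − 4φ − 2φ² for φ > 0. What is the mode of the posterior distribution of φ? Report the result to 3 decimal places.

ℓ'(φ) = 24/φ − 4 − 4φ. Setting this to zero and multiplying by φ: 4φ² + 4φ − 24 = 0.
φ = (−4 + √(4² + 4·4·24)) / (2·4) = (−4 + √400) / 8 = (−4 + 20)/8 = 2.
ℓ''(φ) = −24/φ² − 4 < 0, confirming a maximum.

φ̂_MAP = 2.000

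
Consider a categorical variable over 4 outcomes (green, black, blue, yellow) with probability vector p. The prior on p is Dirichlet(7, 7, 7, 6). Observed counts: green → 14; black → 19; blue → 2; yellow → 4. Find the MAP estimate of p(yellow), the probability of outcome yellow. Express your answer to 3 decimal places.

MAP estimate of p(yellow) = 0.145

The posterior is Dirichlet(αᵢ + nᵢ) = Dirichlet(21, 26, 9, 10).
For a Dirichlet(a₁,…,a_K) with all aᵢ > 1, the mode has j-th component (aⱼ − 1)/(Σaᵢ − K).
Here Σaᵢ = 66 and K = 4, so p(yellow) = (10 − 1)/(66 − 4) = 9/62 ≈ 0.145.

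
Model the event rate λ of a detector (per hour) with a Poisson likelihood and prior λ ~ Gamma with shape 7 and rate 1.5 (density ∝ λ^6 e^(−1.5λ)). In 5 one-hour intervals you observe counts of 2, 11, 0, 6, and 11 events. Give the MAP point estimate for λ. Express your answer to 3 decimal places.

Σxᵢ = 2+11+0+6+11 = 30, with n = 5.
Posterior ∝ λ^6e^(−1.5λ) · λ^30e^(−5λ) = λ^36e^(−6.5λ), i.e. Gamma(shape=37, rate=6.5).
The mode of a Gamma(a, b) with a ≥ 1 (shape–rate) is (a−1)/b = 36/6.5 ≈ 5.538.

λ̂_MAP = 5.538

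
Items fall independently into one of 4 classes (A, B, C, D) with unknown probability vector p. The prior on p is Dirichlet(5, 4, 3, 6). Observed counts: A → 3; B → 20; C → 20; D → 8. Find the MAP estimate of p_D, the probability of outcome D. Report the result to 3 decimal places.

The posterior is Dirichlet(αᵢ + nᵢ) = Dirichlet(8, 24, 23, 14).
For a Dirichlet(a₁,…,a_K) with all aᵢ > 1, the mode has j-th component (aⱼ − 1)/(Σaᵢ − K).
Here Σaᵢ = 69 and K = 4, so p_D = (14 − 1)/(69 − 4) = 13/65 ≈ 0.200.

MAP estimate of p_D = 0.200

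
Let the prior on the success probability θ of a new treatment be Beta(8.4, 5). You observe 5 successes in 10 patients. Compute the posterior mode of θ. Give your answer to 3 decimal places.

θ̂_MAP = 0.579

Prior: Beta(8.4, 5).
Data: 5 successes in 10 trials. The binomial likelihood contributes θ^5(1−θ)^5, so the posterior is Beta(8.4+5, 5+5) = Beta(13.4, 10).
For Beta(a, b) with a, b > 1 the mode is (a−1)/(a+b−2) = 12.4/21.4 ≈ 0.579.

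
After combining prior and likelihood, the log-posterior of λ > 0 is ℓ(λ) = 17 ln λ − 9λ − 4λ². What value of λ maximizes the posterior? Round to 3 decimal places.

ℓ'(λ) = 17/λ − 9 − 8λ. Setting this to zero and multiplying by λ: 8λ² + 9λ − 17 = 0.
λ = (−9 + √(9² + 4·8·17)) / (2·8) = (−9 + √625) / 16 = (−9 + 25)/16 = 1.
ℓ''(λ) = −17/λ² − 8 < 0, confirming a maximum.

λ̂_MAP = 1.000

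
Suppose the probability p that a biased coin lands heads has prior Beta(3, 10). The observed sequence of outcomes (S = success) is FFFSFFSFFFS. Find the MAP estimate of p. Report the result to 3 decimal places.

Prior: Beta(3, 10).
Data: 3 successes in 11 trials (from the sequence). The binomial likelihood contributes p^3(1−p)^8, so the posterior is Beta(3+3, 10+8) = Beta(6, 18).
For Beta(a, b) with a, b > 1 the mode is (a−1)/(a+b−2) = 5/22 ≈ 0.227.

p̂_MAP = 0.227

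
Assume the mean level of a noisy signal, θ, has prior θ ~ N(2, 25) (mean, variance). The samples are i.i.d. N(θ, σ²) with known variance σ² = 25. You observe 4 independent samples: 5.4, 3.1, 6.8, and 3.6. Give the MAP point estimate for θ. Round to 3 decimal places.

θ̂_MAP = 4.180

n = 4; x̄ = (5.4 + 3.1 + 6.8 + 3.6)/4 = 18.9/4 = 4.725.
For a Normal prior and Normal likelihood with known variance, the posterior is Normal; its mode equals its mean, the precision-weighted average.
Prior precision 1/σ₀² = 1/25 = 0.04; data precision n/σ² = 4/25 = 0.16.
θ̂ = (0.04·2 + 0.16·4.725) / (0.04 + 0.16) = 0.836/0.2 = 4.180.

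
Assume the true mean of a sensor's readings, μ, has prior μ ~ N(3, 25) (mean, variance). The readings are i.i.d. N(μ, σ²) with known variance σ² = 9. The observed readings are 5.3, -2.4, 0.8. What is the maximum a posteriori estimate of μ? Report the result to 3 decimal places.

n = 3; x̄ = (5.3 + (-2.4) + 0.8)/3 = 3.7/3 = 37/30 ≈ 1.2333.
For a Normal prior and Normal likelihood with known variance, the posterior is Normal; its mode equals its mean, the precision-weighted average.
Prior precision 1/σ₀² = 1/25 = 0.04; data precision n/σ² = 3/9 = 1/3.
μ̂ = (0.04·3 + (1/3)·(37/30)) / (0.04 + 1/3) = (239/450)/(28/75) = 239/168 ≈ 1.423.

μ̂_MAP = 1.423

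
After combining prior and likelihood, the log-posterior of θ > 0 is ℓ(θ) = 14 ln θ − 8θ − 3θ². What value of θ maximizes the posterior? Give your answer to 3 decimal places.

θ̂_MAP = 1.000

ℓ'(θ) = 14/θ − 8 − 6θ. Setting this to zero and multiplying by θ: 6θ² + 8θ − 14 = 0.
θ = (−8 + √(8² + 4·6·14)) / (2·6) = (−8 + √400) / 12 = (−8 + 20)/12 = 1.
ℓ''(θ) = −14/θ² − 6 < 0, confirming a maximum.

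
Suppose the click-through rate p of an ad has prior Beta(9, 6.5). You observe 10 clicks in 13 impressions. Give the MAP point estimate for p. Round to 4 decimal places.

p̂_MAP = 0.6792

Prior: Beta(9, 6.5).
Data: 10 successes in 13 trials. The binomial likelihood contributes p^10(1−p)^3, so the posterior is Beta(9+10, 6.5+3) = Beta(19, 9.5).
For Beta(a, b) with a, b > 1 the mode is (a−1)/(a+b−2) = 18/26.5 ≈ 0.6792.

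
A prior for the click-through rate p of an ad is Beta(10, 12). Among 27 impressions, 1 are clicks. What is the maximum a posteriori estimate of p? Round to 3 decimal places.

Prior: Beta(10, 12).
Data: 1 success in 27 trials. The binomial likelihood contributes p(1−p)^26, so the posterior is Beta(10+1, 12+26) = Beta(11, 38).
For Beta(a, b) with a, b > 1 the mode is (a−1)/(a+b−2) = 10/47 ≈ 0.213.

p̂_MAP = 0.213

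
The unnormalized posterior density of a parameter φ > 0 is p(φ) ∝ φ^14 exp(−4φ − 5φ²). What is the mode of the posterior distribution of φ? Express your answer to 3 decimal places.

ℓ'(φ) = 14/φ − 4 − 10φ. Setting this to zero and multiplying by φ: 10φ² + 4φ − 14 = 0.
φ = (−4 + √(4² + 4·10·14)) / (2·10) = (−4 + √576) / 20 = (−4 + 24)/20 = 1.
ℓ''(φ) = −14/φ² − 10 < 0, confirming a maximum.

φ̂_MAP = 1.000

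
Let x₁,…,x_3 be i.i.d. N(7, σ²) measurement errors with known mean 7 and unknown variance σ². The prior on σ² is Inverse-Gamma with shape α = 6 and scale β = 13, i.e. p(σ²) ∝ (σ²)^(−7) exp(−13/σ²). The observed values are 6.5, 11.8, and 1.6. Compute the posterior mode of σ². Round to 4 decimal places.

σ̂²_MAP = 4.6147

Sum of squared deviations about the known mean: SS = (6.5−7)² + (11.8−7)² + (1.6−7)² = 52.45.
The Normal likelihood contributes (σ²)^(−n/2) exp(−SS/(2σ²)), so the posterior is Inverse-Gamma(α + n/2, β + SS/2) = Inverse-Gamma(7.5, 39.225).
The mode of Inverse-Gamma(a, b) is b/(a+1) = 39.225/8.5 ≈ 4.6147.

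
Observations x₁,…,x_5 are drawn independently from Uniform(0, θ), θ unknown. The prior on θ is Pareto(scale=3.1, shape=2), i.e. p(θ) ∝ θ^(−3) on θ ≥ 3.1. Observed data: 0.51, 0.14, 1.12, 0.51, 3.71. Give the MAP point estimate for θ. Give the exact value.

θ̂_MAP = 3.71

The Uniform(0, θ) likelihood is θ^(−n) for θ ≥ max(xᵢ), zero otherwise. Here max(xᵢ) = 3.71.
Posterior ∝ θ^(−3) · θ^(−5) = θ^(−8) on θ ≥ max(3.1, 3.71) = 3.71.
This density is strictly decreasing in θ, so the posterior mode lies at the lower boundary of the support.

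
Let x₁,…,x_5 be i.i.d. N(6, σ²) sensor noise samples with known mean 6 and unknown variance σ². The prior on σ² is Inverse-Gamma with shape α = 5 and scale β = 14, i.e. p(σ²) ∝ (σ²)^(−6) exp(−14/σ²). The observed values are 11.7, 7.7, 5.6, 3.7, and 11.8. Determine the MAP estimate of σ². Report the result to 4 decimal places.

Sum of squared deviations about the known mean: SS = (11.7−6)² + (7.7−6)² + (5.6−6)² + (3.7−6)² + (11.8−6)² = 74.47.
The Normal likelihood contributes (σ²)^(−n/2) exp(−SS/(2σ²)), so the posterior is Inverse-Gamma(α + n/2, β + SS/2) = Inverse-Gamma(7.5, 51.235).
The mode of Inverse-Gamma(a, b) is b/(a+1) = 51.235/8.5 ≈ 6.0276.

σ̂²_MAP = 6.0276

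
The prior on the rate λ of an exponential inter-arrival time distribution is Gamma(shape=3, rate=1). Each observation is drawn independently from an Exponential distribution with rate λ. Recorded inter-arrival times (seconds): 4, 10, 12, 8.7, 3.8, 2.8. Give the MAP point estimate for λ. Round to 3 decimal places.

The Exponential(rate=λ) likelihood is ∝ λ^n e^(−λΣtᵢ). Here n = 6 and Σtᵢ = 4 + 10 + 12 + 8.7 + 3.8 + 2.8 = 41.3.
Posterior ∝ λ^2e^(−1λ) · λ^6e^(−41.3λ) = λ^8e^(−42.3λ), i.e. Gamma(9, 42.3).
Mode = (a−1)/b = 8/42.3 ≈ 0.189.

λ̂_MAP = 0.189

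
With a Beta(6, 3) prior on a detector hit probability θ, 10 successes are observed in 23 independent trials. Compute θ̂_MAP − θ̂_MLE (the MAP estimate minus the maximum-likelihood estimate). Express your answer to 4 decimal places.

Posterior is Beta(16, 16); MAP = (16−1)/(32−2) = 15/30 ≈ 0.50000.
MLE ignores the prior: θ̂_MLE = k/n = 10/23 ≈ 0.43478.
Difference = 15/30 − 10/23 = 3/46 ≈ 0.0652.

MAP − MLE = 0.0652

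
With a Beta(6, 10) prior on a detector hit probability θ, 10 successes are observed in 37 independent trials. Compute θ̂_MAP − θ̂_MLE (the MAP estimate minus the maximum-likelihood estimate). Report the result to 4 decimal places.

MAP − MLE = 0.0238

Posterior is Beta(16, 37); MAP = (16−1)/(53−2) = 15/51 ≈ 0.29412.
MLE ignores the prior: θ̂_MLE = k/n = 10/37 ≈ 0.27027.
Difference = 15/51 − 10/37 = 15/629 ≈ 0.0238.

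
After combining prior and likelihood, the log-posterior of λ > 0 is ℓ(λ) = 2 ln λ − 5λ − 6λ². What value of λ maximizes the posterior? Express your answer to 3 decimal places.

ℓ'(λ) = 2/λ − 5 − 12λ. Setting this to zero and multiplying by λ: 12λ² + 5λ − 2 = 0.
λ = (−5 + √(5² + 4·12·2)) / (2·12) = (−5 + √121) / 24 = (−5 + 11)/24 = 1/4.
ℓ''(λ) = −2/λ² − 12 < 0, confirming a maximum.

λ̂_MAP = 0.250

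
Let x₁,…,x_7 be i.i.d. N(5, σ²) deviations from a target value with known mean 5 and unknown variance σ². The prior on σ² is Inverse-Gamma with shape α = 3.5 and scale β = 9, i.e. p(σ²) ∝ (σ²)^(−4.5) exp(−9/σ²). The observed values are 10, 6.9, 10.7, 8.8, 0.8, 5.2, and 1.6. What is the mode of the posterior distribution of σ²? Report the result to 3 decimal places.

σ̂²_MAP = 7.674

Sum of squared deviations about the known mean: SS = (10−5)² + (6.9−5)² + (10.7−5)² + (8.8−5)² + (0.8−5)² + (5.2−5)² + (1.6−5)² = 104.78.
The Normal likelihood contributes (σ²)^(−n/2) exp(−SS/(2σ²)), so the posterior is Inverse-Gamma(α + n/2, β + SS/2) = Inverse-Gamma(7, 61.39).
The mode of Inverse-Gamma(a, b) is b/(a+1) = 61.39/8 ≈ 7.674.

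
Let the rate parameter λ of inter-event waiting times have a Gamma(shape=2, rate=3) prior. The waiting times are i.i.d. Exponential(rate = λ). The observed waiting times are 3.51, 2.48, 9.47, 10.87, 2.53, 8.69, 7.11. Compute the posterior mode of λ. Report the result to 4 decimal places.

The Exponential(rate=λ) likelihood is ∝ λ^n e^(−λΣtᵢ). Here n = 7 and Σtᵢ = 3.51 + 2.48 + 9.47 + 10.87 + 2.53 + 8.69 + 7.11 = 44.66.
Posterior ∝ λe^(−3λ) · λ^7e^(−44.66λ) = λ^8e^(−47.66λ), i.e. Gamma(9, 47.66).
Mode = (a−1)/b = 8/47.66 ≈ 0.1679.

λ̂_MAP = 0.1679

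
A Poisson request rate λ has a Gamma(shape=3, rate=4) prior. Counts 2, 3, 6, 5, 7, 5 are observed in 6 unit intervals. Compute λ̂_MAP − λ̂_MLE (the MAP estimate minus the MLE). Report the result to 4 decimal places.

MAP − MLE = -1.6667

Σxᵢ = 28. Posterior is Gamma(31, 10); MAP = (31−1)/10 = 30/10 ≈ 3.00000.
MLE = x̄ = 28/6 ≈ 4.66667.
Difference = 30/10 − 28/6 = -5/3 ≈ -1.6667.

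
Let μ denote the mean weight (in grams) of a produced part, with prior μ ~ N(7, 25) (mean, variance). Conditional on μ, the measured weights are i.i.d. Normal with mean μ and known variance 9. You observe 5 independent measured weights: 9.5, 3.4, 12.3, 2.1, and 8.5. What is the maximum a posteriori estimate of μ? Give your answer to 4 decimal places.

n = 5; x̄ = (9.5 + 3.4 + 12.3 + 2.1 + 8.5)/5 = 35.8/5 = 7.16.
For a Normal prior and Normal likelihood with known variance, the posterior is Normal; its mode equals its mean, the precision-weighted average.
Prior precision 1/σ₀² = 1/25 = 0.04; data precision n/σ² = 5/9.
μ̂ = (0.04·7 + (5/9)·7.16) / (0.04 + 5/9) = (958/225)/(134/225) = 479/67 ≈ 7.1493.

μ̂_MAP = 7.1493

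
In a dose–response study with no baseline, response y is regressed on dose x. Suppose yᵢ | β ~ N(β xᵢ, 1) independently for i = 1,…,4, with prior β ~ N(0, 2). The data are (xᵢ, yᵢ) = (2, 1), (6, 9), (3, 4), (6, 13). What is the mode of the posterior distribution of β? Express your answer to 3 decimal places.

log p(β | y) = −Σ(yᵢ − βxᵢ)²/(2·1) − β²/(2·2) + const.
Setting the derivative to zero: Σxᵢ(yᵢ − βxᵢ)/1 − β/2 = 0, so β = Σxᵢyᵢ / (Σxᵢ² + σ²/τ²).
Σxᵢyᵢ = 2·1 + 6·9 + 3·4 + 6·13 = 146; Σxᵢ² = 85; σ²/τ² = 0.5.
β̂_MAP = 146 / (85 + 0.5) = 146/85.5 ≈ 1.708.

β̂_MAP = 1.708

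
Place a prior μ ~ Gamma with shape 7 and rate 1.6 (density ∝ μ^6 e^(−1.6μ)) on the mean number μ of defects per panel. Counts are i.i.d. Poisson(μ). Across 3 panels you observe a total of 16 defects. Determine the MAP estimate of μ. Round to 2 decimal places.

Σxᵢ = 16, n = 3.
Posterior ∝ μ^6e^(−1.6μ) · μ^16e^(−3μ) = μ^22e^(−4.6μ), i.e. Gamma(shape=23, rate=4.6).
The mode of a Gamma(a, b) with a ≥ 1 (shape–rate) is (a−1)/b = 22/4.6 ≈ 4.78.

μ̂_MAP = 4.78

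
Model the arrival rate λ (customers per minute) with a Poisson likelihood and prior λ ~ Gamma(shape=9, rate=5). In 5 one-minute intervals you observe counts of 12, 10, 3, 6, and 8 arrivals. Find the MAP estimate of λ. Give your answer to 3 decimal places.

λ̂_MAP = 4.700

Σxᵢ = 12+10+3+6+8 = 39, with n = 5.
Posterior ∝ λ^8e^(−5λ) · λ^39e^(−5λ) = λ^47e^(−10λ), i.e. Gamma(shape=48, rate=10).
The mode of a Gamma(a, b) with a ≥ 1 (shape–rate) is (a−1)/b = 47/10 ≈ 4.700.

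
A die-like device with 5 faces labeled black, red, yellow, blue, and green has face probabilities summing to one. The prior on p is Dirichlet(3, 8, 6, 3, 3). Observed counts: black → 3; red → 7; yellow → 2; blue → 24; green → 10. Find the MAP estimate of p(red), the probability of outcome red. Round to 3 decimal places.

MAP estimate of p(red) = 0.219

The posterior is Dirichlet(αᵢ + nᵢ) = Dirichlet(6, 15, 8, 27, 13).
For a Dirichlet(a₁,…,a_K) with all aᵢ > 1, the mode has j-th component (aⱼ − 1)/(Σaᵢ − K).
Here Σaᵢ = 69 and K = 5, so p(red) = (15 − 1)/(69 − 5) = 14/64 ≈ 0.219.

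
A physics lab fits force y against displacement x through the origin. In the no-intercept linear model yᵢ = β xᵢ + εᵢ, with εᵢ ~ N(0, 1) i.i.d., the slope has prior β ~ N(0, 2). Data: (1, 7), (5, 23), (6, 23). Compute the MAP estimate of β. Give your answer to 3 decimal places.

β̂_MAP = 4.160

log p(β | y) = −Σ(yᵢ − βxᵢ)²/(2·1) − β²/(2·2) + const.
Setting the derivative to zero: Σxᵢ(yᵢ − βxᵢ)/1 − β/2 = 0, so β = Σxᵢyᵢ / (Σxᵢ² + σ²/τ²).
Σxᵢyᵢ = 1·7 + 5·23 + 6·23 = 260; Σxᵢ² = 62; σ²/τ² = 0.5.
β̂_MAP = 260 / (62 + 0.5) = 260/62.5 ≈ 4.160.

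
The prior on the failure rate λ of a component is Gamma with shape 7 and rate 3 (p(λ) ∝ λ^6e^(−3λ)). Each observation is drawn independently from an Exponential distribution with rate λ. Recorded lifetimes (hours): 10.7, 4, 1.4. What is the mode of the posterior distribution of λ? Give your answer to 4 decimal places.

The Exponential(rate=λ) likelihood is ∝ λ^n e^(−λΣtᵢ). Here n = 3 and Σtᵢ = 10.7 + 4 + 1.4 = 16.1.
Posterior ∝ λ^6e^(−3λ) · λ^3e^(−16.1λ) = λ^9e^(−19.1λ), i.e. Gamma(10, 19.1).
Mode = (a−1)/b = 9/19.1 ≈ 0.4712.

λ̂_MAP = 0.4712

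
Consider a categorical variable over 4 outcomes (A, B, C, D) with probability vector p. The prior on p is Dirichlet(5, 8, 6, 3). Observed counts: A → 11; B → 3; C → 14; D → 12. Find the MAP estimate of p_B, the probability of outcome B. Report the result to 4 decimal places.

MAP estimate of p_B = 0.1724

The posterior is Dirichlet(αᵢ + nᵢ) = Dirichlet(16, 11, 20, 15).
For a Dirichlet(a₁,…,a_K) with all aᵢ > 1, the mode has j-th component (aⱼ − 1)/(Σaᵢ − K).
Here Σaᵢ = 62 and K = 4, so p_B = (11 − 1)/(62 − 4) = 10/58 ≈ 0.1724.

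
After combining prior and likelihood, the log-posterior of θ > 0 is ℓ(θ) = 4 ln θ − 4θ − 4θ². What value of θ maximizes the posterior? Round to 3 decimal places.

ℓ'(θ) = 4/θ − 4 − 8θ. Setting this to zero and multiplying by θ: 8θ² + 4θ − 4 = 0.
θ = (−4 + √(4² + 4·8·4)) / (2·8) = (−4 + √144) / 16 = (−4 + 12)/16 = 1/2.
ℓ''(θ) = −4/θ² − 8 < 0, confirming a maximum.

θ̂_MAP = 0.500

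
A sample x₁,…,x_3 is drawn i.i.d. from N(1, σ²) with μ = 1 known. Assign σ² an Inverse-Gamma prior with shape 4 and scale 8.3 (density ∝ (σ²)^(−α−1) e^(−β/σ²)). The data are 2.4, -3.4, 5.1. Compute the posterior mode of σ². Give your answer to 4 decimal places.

σ̂²_MAP = 4.2100

Sum of squared deviations about the known mean: SS = (2.4−1)² + (-3.4−1)² + (5.1−1)² = 38.13.
The Normal likelihood contributes (σ²)^(−n/2) exp(−SS/(2σ²)), so the posterior is Inverse-Gamma(α + n/2, β + SS/2) = Inverse-Gamma(5.5, 27.365).
The mode of Inverse-Gamma(a, b) is b/(a+1) = 27.365/6.5 ≈ 4.2100.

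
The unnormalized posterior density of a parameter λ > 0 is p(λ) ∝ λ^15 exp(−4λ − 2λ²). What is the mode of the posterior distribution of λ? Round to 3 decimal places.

λ̂_MAP = 1.500

ℓ'(λ) = 15/λ − 4 − 4λ. Setting this to zero and multiplying by λ: 4λ² + 4λ − 15 = 0.
λ = (−4 + √(4² + 4·4·15)) / (2·4) = (−4 + √256) / 8 = (−4 + 16)/8 = 3/2.
ℓ''(λ) = −15/λ² − 4 < 0, confirming a maximum.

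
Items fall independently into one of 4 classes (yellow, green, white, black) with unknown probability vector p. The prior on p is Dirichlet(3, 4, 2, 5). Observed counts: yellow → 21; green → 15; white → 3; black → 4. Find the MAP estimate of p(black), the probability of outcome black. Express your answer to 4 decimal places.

MAP estimate of p(black) = 0.1509

The posterior is Dirichlet(αᵢ + nᵢ) = Dirichlet(24, 19, 5, 9).
For a Dirichlet(a₁,…,a_K) with all aᵢ > 1, the mode has j-th component (aⱼ − 1)/(Σaᵢ − K).
Here Σaᵢ = 57 and K = 4, so p(black) = (9 − 1)/(57 − 4) = 8/53 ≈ 0.1509.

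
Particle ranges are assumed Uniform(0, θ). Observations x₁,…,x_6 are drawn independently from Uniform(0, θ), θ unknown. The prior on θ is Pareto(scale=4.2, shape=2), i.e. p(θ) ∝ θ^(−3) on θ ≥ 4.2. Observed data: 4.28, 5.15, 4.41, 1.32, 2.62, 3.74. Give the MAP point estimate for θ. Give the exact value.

θ̂_MAP = 5.15

The Uniform(0, θ) likelihood is θ^(−n) for θ ≥ max(xᵢ), zero otherwise. Here max(xᵢ) = 5.15.
Posterior ∝ θ^(−3) · θ^(−6) = θ^(−9) on θ ≥ max(4.2, 5.15) = 5.15.
This density is strictly decreasing in θ, so the posterior mode lies at the lower boundary of the support.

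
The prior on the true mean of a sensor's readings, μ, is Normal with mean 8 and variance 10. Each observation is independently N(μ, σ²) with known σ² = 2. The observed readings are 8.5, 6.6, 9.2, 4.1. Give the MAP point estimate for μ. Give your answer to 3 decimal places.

μ̂_MAP = 7.143

n = 4; x̄ = (8.5 + 6.6 + 9.2 + 4.1)/4 = 28.4/4 = 7.1.
For a Normal prior and Normal likelihood with known variance, the posterior is Normal; its mode equals its mean, the precision-weighted average.
Prior precision 1/σ₀² = 1/10 = 0.1; data precision n/σ² = 4/2 = 2.
μ̂ = (0.1·8 + 2·7.1) / (0.1 + 2) = 15/2.1 = 50/7 ≈ 7.143.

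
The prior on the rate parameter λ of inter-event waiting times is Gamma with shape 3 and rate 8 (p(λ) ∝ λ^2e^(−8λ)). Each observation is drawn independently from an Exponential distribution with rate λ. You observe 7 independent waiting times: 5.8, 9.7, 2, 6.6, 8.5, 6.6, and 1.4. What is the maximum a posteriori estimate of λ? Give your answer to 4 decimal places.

The Exponential(rate=λ) likelihood is ∝ λ^n e^(−λΣtᵢ). Here n = 7 and Σtᵢ = 5.8 + 9.7 + 2 + 6.6 + 8.5 + 6.6 + 1.4 = 40.6.
Posterior ∝ λ^2e^(−8λ) · λ^7e^(−40.6λ) = λ^9e^(−48.6λ), i.e. Gamma(10, 48.6).
Mode = (a−1)/b = 9/48.6 ≈ 0.1852.

λ̂_MAP = 0.1852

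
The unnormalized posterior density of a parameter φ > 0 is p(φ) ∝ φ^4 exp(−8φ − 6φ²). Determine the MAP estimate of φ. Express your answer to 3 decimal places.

φ̂_MAP = 0.333

ℓ'(φ) = 4/φ − 8 − 12φ. Setting this to zero and multiplying by φ: 12φ² + 8φ − 4 = 0.
φ = (−8 + √(8² + 4·12·4)) / (2·12) = (−8 + √256) / 24 = (−8 + 16)/24 = 1/3.
ℓ''(φ) = −4/φ² − 12 < 0, confirming a maximum.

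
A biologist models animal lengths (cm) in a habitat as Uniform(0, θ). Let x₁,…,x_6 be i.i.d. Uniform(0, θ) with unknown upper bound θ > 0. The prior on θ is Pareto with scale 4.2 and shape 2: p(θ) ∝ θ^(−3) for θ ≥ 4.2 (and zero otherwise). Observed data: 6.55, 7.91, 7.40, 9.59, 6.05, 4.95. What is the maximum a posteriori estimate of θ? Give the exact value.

θ̂_MAP = 9.59

The Uniform(0, θ) likelihood is θ^(−n) for θ ≥ max(xᵢ), zero otherwise. Here max(xᵢ) = 9.59.
Posterior ∝ θ^(−3) · θ^(−6) = θ^(−9) on θ ≥ max(4.2, 9.59) = 9.59.
This density is strictly decreasing in θ, so the posterior mode lies at the lower boundary of the support.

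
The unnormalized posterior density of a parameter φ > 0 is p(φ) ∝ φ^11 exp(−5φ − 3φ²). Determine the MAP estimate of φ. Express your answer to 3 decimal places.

ℓ'(φ) = 11/φ − 5 − 6φ. Setting this to zero and multiplying by φ: 6φ² + 5φ − 11 = 0.
φ = (−5 + √(5² + 4·6·11)) / (2·6) = (−5 + √289) / 12 = (−5 + 17)/12 = 1.
ℓ''(φ) = −11/φ² − 6 < 0, confirming a maximum.

φ̂_MAP = 1.000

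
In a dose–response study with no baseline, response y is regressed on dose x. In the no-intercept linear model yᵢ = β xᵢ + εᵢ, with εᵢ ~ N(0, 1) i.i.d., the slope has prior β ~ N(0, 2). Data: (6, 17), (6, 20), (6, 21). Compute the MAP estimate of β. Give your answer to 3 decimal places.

β̂_MAP = 3.207

log p(β | y) = −Σ(yᵢ − βxᵢ)²/(2·1) − β²/(2·2) + const.
Setting the derivative to zero: Σxᵢ(yᵢ − βxᵢ)/1 − β/2 = 0, so β = Σxᵢyᵢ / (Σxᵢ² + σ²/τ²).
Σxᵢyᵢ = 6·17 + 6·20 + 6·21 = 348; Σxᵢ² = 108; σ²/τ² = 0.5.
β̂_MAP = 348 / (108 + 0.5) = 348/108.5 ≈ 3.207.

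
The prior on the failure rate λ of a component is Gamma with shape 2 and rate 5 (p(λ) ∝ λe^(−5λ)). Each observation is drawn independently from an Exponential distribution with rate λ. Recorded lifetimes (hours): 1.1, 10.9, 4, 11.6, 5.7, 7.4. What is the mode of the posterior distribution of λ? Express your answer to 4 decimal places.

λ̂_MAP = 0.1532

The Exponential(rate=λ) likelihood is ∝ λ^n e^(−λΣtᵢ). Here n = 6 and Σtᵢ = 1.1 + 10.9 + 4 + 11.6 + 5.7 + 7.4 = 40.7.
Posterior ∝ λe^(−5λ) · λ^6e^(−40.7λ) = λ^7e^(−45.7λ), i.e. Gamma(8, 45.7).
Mode = (a−1)/b = 7/45.7 ≈ 0.1532.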